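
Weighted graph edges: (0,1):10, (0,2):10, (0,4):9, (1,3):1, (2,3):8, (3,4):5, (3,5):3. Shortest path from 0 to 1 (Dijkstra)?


Dijkstra from 0:
Distances: {0: 0, 1: 10, 2: 10, 3: 11, 4: 9, 5: 14}
Shortest distance to 1 = 10, path = [0, 1]


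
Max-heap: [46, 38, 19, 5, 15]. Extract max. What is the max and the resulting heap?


Max = 46
Replace root with last, heapify down
Resulting heap: [38, 15, 19, 5]


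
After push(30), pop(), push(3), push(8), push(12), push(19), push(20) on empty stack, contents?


push(30) -> [30]
pop() returns 30 -> []
push(3) -> [3]
push(8) -> [3, 8]
push(12) -> [3, 8, 12]
push(19) -> [3, 8, 12, 19]
push(20) -> [3, 8, 12, 19, 20]
Final stack (bottom to top): [3, 8, 12, 19, 20]


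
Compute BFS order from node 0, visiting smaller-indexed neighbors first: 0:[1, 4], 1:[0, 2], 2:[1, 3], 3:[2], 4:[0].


BFS queue: start with [0]
Visit order: [0, 1, 4, 2, 3]


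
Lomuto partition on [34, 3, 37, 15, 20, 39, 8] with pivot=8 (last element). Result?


Elements <= 8 go left of pivot.
Result: [3, 8, 37, 15, 20, 39, 34], pivot at index 1


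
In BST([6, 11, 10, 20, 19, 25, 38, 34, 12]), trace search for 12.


BST root = 6
Search for 12: compare at each node
Path: [6, 11, 20, 19, 12]


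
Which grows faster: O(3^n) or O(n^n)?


exponential (base 3) grows slower than n^n
O(3^n) is asymptotically smaller; O(n^n) grows faster


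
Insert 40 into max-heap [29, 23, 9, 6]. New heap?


Append 40: [29, 23, 9, 6, 40]
Bubble up: swap idx 4(40) with idx 1(23); swap idx 1(40) with idx 0(29)
Result: [40, 29, 9, 6, 23]


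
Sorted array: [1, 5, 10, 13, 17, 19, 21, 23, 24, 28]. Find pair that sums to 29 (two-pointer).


Two pointers: lo=0, hi=9
Found pair: (1, 28) summing to 29


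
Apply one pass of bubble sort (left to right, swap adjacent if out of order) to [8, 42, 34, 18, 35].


After one pass: [8, 34, 18, 35, 42]


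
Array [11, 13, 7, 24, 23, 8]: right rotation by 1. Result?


Right rotate by 1: [8, 11, 13, 7, 24, 23]


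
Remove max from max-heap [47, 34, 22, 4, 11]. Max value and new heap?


Max = 47
Replace root with last, heapify down
Resulting heap: [34, 11, 22, 4]


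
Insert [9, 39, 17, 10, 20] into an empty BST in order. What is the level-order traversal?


Root = 9; build tree by BST insertion.
Level-Order traversal: [9, 39, 17, 10, 20]


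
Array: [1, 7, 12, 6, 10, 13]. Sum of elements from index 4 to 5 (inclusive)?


Prefix sums: [0, 1, 8, 20, 26, 36, 49]
Sum[4..5] = prefix[6] - prefix[4] = 49 - 26 = 23


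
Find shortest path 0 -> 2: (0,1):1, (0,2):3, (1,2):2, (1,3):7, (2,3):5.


Dijkstra from 0:
Distances: {0: 0, 1: 1, 2: 3, 3: 8}
Shortest distance to 2 = 3, path = [0, 2]


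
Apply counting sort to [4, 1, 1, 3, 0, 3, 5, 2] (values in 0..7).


Count array: [1, 2, 1, 2, 1, 1, 0, 0]
Reconstruct: [0, 1, 1, 2, 3, 3, 4, 5]


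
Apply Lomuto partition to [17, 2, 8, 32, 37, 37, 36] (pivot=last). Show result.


Elements <= 36 go left of pivot.
Result: [17, 2, 8, 32, 36, 37, 37], pivot at index 4


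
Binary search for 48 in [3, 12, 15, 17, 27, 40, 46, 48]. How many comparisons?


Search for 48:
[0,7] mid=3 arr[3]=17
[4,7] mid=5 arr[5]=40
[6,7] mid=6 arr[6]=46
[7,7] mid=7 arr[7]=48
Total: 4 comparisons


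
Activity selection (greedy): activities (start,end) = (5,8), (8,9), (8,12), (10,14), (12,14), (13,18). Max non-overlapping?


Greedy: pick earliest-ending, then skip overlaps.
Selected (3 activities): [(5, 8), (8, 9), (10, 14)]


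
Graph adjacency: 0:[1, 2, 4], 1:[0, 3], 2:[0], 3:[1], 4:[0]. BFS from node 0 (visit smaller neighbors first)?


BFS queue: start with [0]
Visit order: [0, 1, 2, 4, 3]


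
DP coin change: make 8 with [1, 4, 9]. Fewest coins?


dp[0]=0; dp[i]=1+min(dp[i-c] for c in coins)
...dp[3]=3, dp[4]=1, dp[5]=2, dp[6]=3, dp[7]=4, dp[8]=2
Minimum coins for 8 = 2


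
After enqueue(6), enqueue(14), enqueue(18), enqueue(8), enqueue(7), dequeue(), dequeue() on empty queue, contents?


enqueue(6) -> [6]
enqueue(14) -> [6, 14]
enqueue(18) -> [6, 14, 18]
enqueue(8) -> [6, 14, 18, 8]
enqueue(7) -> [6, 14, 18, 8, 7]
dequeue() returns 6 -> [14, 18, 8, 7]
dequeue() returns 14 -> [18, 8, 7]
Final queue (front to back): [18, 8, 7]


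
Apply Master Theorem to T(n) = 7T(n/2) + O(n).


a=7, b=2, c=1. log_2(7)=2.807 > c=1. Case 1: O(n^log_b(a)) = O(n^2.807)
Complexity: O(n^2.807)


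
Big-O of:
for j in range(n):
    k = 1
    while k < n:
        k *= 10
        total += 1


Per nesting level: O(n) * O(log n) = O(n log n)
Complexity: O(n log n)


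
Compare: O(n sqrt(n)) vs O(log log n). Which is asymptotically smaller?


double-logarithmic grows slower than n^1.5
O(log log n) is asymptotically smaller; O(n sqrt(n)) grows faster


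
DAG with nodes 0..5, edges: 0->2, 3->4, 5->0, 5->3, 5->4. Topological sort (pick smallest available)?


Kahn's algorithm, process smallest node first
Order: [1, 5, 0, 2, 3, 4]


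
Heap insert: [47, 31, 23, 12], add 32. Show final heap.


Append 32: [47, 31, 23, 12, 32]
Bubble up: swap idx 4(32) with idx 1(31)
Result: [47, 32, 23, 12, 31]


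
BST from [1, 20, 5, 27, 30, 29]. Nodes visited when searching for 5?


BST root = 1
Search for 5: compare at each node
Path: [1, 20, 5]


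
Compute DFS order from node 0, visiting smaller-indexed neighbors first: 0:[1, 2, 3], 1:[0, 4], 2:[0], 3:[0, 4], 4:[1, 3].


DFS stack-based: start with [0]
Visit order: [0, 1, 4, 3, 2]


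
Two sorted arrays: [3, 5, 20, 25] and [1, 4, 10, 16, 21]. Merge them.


Compare heads, take smaller each step.
Merged: [1, 3, 4, 5, 10, 16, 20, 21, 25]


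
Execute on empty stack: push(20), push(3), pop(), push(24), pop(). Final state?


push(20) -> [20]
push(3) -> [20, 3]
pop() returns 3 -> [20]
push(24) -> [20, 24]
pop() returns 24 -> [20]
Final stack (bottom to top): [20]


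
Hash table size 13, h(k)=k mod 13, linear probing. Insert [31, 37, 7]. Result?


Insertions: 31->slot 5; 37->slot 11; 7->slot 7
Table: [None, None, None, None, None, 31, None, 7, None, None, None, 37, None]


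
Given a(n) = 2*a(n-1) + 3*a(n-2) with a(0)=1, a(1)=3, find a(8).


Build bottom-up:
...a(6)=729, a(7)=2187, a(8)=2*2187+3*729=6561


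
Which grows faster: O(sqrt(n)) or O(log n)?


logarithmic grows slower than sublinear
O(log n) is asymptotically smaller; O(sqrt(n)) grows faster


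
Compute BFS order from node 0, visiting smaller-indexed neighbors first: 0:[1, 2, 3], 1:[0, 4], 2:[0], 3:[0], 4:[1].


BFS queue: start with [0]
Visit order: [0, 1, 2, 3, 4]


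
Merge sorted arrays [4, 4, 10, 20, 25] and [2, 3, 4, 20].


Compare heads, take smaller each step.
Merged: [2, 3, 4, 4, 4, 10, 20, 20, 25]


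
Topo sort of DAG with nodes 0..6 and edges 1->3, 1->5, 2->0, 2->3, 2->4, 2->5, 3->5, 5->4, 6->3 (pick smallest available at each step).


Kahn's algorithm, process smallest node first
Order: [1, 2, 0, 6, 3, 5, 4]


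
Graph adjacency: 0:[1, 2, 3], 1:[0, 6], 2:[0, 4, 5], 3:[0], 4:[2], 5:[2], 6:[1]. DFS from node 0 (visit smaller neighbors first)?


DFS stack-based: start with [0]
Visit order: [0, 1, 6, 2, 4, 5, 3]


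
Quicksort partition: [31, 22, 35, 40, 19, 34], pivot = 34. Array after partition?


Elements <= 34 go left of pivot.
Result: [31, 22, 19, 34, 35, 40], pivot at index 3


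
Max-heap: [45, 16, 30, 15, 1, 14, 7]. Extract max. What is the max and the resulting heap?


Max = 45
Replace root with last, heapify down
Resulting heap: [30, 16, 14, 15, 1, 7]


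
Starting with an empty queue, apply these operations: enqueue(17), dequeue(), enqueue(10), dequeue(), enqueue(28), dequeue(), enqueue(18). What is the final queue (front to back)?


enqueue(17) -> [17]
dequeue() returns 17 -> []
enqueue(10) -> [10]
dequeue() returns 10 -> []
enqueue(28) -> [28]
dequeue() returns 28 -> []
enqueue(18) -> [18]
Final queue (front to back): [18]


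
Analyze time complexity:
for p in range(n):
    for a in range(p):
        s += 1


Per nesting level: O(n) * O(n) [triangular over p] = O(n^2)
Complexity: O(n^2)


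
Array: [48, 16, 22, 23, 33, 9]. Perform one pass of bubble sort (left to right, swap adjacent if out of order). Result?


After one pass: [16, 22, 23, 33, 9, 48]


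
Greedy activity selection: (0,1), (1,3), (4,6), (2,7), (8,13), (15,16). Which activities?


Greedy: pick earliest-ending, then skip overlaps.
Selected (5 activities): [(0, 1), (1, 3), (4, 6), (8, 13), (15, 16)]


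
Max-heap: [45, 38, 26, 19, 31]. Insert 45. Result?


Append 45: [45, 38, 26, 19, 31, 45]
Bubble up: swap idx 5(45) with idx 2(26)
Result: [45, 38, 45, 19, 31, 26]


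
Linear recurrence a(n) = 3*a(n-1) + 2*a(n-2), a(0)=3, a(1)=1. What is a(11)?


Build bottom-up:
...a(9)=60037, a(10)=213825, a(11)=3*213825+2*60037=761549


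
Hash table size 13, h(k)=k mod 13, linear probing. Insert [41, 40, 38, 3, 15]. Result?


Insertions: 41->slot 2; 40->slot 1; 38->slot 12; 3->slot 3; 15->slot 4
Table: [None, 40, 41, 3, 15, None, None, None, None, None, None, None, 38]


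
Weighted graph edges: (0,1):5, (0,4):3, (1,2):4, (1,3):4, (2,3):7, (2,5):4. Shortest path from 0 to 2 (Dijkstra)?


Dijkstra from 0:
Distances: {0: 0, 1: 5, 2: 9, 3: 9, 4: 3, 5: 13}
Shortest distance to 2 = 9, path = [0, 1, 2]


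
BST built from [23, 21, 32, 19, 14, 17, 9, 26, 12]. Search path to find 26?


BST root = 23
Search for 26: compare at each node
Path: [23, 32, 26]


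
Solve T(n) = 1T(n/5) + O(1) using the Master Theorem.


a=1, b=5, c=0. log_5(1)=0 = c=0. Case 2: O(n^c log n) = O(log n)
Complexity: O(log n)


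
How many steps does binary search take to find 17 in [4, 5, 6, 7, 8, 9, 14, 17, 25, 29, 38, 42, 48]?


Search for 17:
[0,12] mid=6 arr[6]=14
[7,12] mid=9 arr[9]=29
[7,8] mid=7 arr[7]=17
Total: 3 comparisons


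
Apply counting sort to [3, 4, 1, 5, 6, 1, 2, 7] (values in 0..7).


Count array: [0, 2, 1, 1, 1, 1, 1, 1]
Reconstruct: [1, 1, 2, 3, 4, 5, 6, 7]


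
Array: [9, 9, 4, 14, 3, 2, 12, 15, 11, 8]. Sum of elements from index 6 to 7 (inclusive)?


Prefix sums: [0, 9, 18, 22, 36, 39, 41, 53, 68, 79, 87]
Sum[6..7] = prefix[8] - prefix[6] = 68 - 41 = 27


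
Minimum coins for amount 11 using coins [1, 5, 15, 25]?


dp[0]=0; dp[i]=1+min(dp[i-c] for c in coins)
...dp[6]=2, dp[7]=3, dp[8]=4, dp[9]=5, dp[10]=2, dp[11]=3
Minimum coins for 11 = 3


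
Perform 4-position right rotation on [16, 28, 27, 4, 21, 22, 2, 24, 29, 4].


Right rotate by 4: [2, 24, 29, 4, 16, 28, 27, 4, 21, 22]


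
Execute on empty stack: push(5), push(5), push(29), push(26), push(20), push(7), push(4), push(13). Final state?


push(5) -> [5]
push(5) -> [5, 5]
push(29) -> [5, 5, 29]
push(26) -> [5, 5, 29, 26]
push(20) -> [5, 5, 29, 26, 20]
push(7) -> [5, 5, 29, 26, 20, 7]
push(4) -> [5, 5, 29, 26, 20, 7, 4]
push(13) -> [5, 5, 29, 26, 20, 7, 4, 13]
Final stack (bottom to top): [5, 5, 29, 26, 20, 7, 4, 13]


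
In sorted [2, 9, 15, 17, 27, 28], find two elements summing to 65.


Two pointers: lo=0, hi=5
No pair sums to 65


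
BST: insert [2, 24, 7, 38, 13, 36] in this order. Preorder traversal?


Root = 2; build tree by BST insertion.
Preorder traversal: [2, 24, 7, 13, 38, 36]


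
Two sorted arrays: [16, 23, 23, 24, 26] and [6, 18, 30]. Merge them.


Compare heads, take smaller each step.
Merged: [6, 16, 18, 23, 23, 24, 26, 30]


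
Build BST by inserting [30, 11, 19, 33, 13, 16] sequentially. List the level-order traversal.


Root = 30; build tree by BST insertion.
Level-Order traversal: [30, 11, 33, 19, 13, 16]


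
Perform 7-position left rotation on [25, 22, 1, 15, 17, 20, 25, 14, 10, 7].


Left rotate by 7: [14, 10, 7, 25, 22, 1, 15, 17, 20, 25]


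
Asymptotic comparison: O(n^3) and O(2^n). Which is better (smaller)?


cubic grows slower than exponential
O(n^3) is asymptotically smaller; O(2^n) grows faster


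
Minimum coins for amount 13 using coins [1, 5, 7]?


dp[0]=0; dp[i]=1+min(dp[i-c] for c in coins)
...dp[8]=2, dp[9]=3, dp[10]=2, dp[11]=3, dp[12]=2, dp[13]=3
Minimum coins for 13 = 3


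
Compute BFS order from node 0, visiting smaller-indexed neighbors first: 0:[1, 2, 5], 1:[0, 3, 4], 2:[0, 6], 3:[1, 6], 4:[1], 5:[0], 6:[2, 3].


BFS queue: start with [0]
Visit order: [0, 1, 2, 5, 3, 4, 6]


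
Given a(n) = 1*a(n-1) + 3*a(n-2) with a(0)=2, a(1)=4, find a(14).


Build bottom-up:
...a(12)=40738, a(13)=93796, a(14)=1*93796+3*40738=216010


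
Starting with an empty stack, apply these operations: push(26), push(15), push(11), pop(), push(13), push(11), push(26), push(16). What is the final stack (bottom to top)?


push(26) -> [26]
push(15) -> [26, 15]
push(11) -> [26, 15, 11]
pop() returns 11 -> [26, 15]
push(13) -> [26, 15, 13]
push(11) -> [26, 15, 13, 11]
push(26) -> [26, 15, 13, 11, 26]
push(16) -> [26, 15, 13, 11, 26, 16]
Final stack (bottom to top): [26, 15, 13, 11, 26, 16]


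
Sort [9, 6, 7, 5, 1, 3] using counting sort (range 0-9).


Count array: [0, 1, 0, 1, 0, 1, 1, 1, 0, 1]
Reconstruct: [1, 3, 5, 6, 7, 9]


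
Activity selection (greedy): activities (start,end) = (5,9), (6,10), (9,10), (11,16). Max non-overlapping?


Greedy: pick earliest-ending, then skip overlaps.
Selected (3 activities): [(5, 9), (9, 10), (11, 16)]


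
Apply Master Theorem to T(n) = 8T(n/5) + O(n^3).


a=8, b=5, c=3. log_5(8)=1.292 < c=3. Case 3: O(n^c) = O(n^3)
Complexity: O(n^3)


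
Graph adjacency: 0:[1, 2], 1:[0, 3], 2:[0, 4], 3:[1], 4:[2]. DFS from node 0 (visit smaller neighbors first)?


DFS stack-based: start with [0]
Visit order: [0, 1, 3, 2, 4]


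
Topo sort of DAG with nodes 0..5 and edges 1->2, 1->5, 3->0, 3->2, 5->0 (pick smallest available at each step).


Kahn's algorithm, process smallest node first
Order: [1, 3, 2, 4, 5, 0]


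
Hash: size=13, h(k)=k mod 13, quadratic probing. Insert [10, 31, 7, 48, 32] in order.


Insertions: 10->slot 10; 31->slot 5; 7->slot 7; 48->slot 9; 32->slot 6
Table: [None, None, None, None, None, 31, 32, 7, None, 48, 10, None, None]


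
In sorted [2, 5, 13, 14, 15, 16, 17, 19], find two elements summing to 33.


Two pointers: lo=0, hi=7
Found pair: (14, 19) summing to 33


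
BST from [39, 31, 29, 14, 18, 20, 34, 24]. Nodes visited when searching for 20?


BST root = 39
Search for 20: compare at each node
Path: [39, 31, 29, 14, 18, 20]


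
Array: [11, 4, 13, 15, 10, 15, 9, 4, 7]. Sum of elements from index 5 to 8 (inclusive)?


Prefix sums: [0, 11, 15, 28, 43, 53, 68, 77, 81, 88]
Sum[5..8] = prefix[9] - prefix[5] = 88 - 53 = 35


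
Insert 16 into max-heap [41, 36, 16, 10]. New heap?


Append 16: [41, 36, 16, 10, 16]
Bubble up: no swaps needed
Result: [41, 36, 16, 10, 16]


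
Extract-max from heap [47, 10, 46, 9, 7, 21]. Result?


Max = 47
Replace root with last, heapify down
Resulting heap: [46, 10, 21, 9, 7]


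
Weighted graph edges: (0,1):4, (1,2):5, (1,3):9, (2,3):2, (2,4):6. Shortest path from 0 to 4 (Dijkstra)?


Dijkstra from 0:
Distances: {0: 0, 1: 4, 2: 9, 3: 11, 4: 15}
Shortest distance to 4 = 15, path = [0, 1, 2, 4]


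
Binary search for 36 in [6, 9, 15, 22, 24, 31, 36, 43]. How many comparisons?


Search for 36:
[0,7] mid=3 arr[3]=22
[4,7] mid=5 arr[5]=31
[6,7] mid=6 arr[6]=36
Total: 3 comparisons


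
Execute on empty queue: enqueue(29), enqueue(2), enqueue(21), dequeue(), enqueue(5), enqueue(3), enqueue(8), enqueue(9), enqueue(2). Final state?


enqueue(29) -> [29]
enqueue(2) -> [29, 2]
enqueue(21) -> [29, 2, 21]
dequeue() returns 29 -> [2, 21]
enqueue(5) -> [2, 21, 5]
enqueue(3) -> [2, 21, 5, 3]
enqueue(8) -> [2, 21, 5, 3, 8]
enqueue(9) -> [2, 21, 5, 3, 8, 9]
enqueue(2) -> [2, 21, 5, 3, 8, 9, 2]
Final queue (front to back): [2, 21, 5, 3, 8, 9, 2]


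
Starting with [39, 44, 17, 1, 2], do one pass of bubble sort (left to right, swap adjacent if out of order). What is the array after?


After one pass: [39, 17, 1, 2, 44]


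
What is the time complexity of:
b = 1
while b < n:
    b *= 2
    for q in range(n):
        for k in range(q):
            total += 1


Per nesting level: O(log n) * O(n) * O(n) [triangular over q] = O(n^2 log n)
Complexity: O(n^2 log n)


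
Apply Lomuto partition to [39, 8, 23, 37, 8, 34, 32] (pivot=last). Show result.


Elements <= 32 go left of pivot.
Result: [8, 23, 8, 32, 39, 34, 37], pivot at index 3


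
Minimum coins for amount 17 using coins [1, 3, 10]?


dp[0]=0; dp[i]=1+min(dp[i-c] for c in coins)
...dp[12]=3, dp[13]=2, dp[14]=3, dp[15]=4, dp[16]=3, dp[17]=4
Minimum coins for 17 = 4


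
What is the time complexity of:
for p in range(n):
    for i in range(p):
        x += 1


Per nesting level: O(n) * O(n) [triangular over p] = O(n^2)
Complexity: O(n^2)


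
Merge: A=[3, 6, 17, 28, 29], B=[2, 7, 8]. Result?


Compare heads, take smaller each step.
Merged: [2, 3, 6, 7, 8, 17, 28, 29]


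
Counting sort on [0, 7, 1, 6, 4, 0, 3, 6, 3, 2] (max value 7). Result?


Count array: [2, 1, 1, 2, 1, 0, 2, 1]
Reconstruct: [0, 0, 1, 2, 3, 3, 4, 6, 6, 7]


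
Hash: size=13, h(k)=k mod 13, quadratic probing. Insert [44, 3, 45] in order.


Insertions: 44->slot 5; 3->slot 3; 45->slot 6
Table: [None, None, None, 3, None, 44, 45, None, None, None, None, None, None]


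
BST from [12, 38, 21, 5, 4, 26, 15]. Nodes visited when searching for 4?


BST root = 12
Search for 4: compare at each node
Path: [12, 5, 4]


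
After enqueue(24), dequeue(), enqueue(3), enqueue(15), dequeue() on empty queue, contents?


enqueue(24) -> [24]
dequeue() returns 24 -> []
enqueue(3) -> [3]
enqueue(15) -> [3, 15]
dequeue() returns 3 -> [15]
Final queue (front to back): [15]


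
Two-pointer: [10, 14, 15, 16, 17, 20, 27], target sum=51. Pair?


Two pointers: lo=0, hi=6
No pair sums to 51


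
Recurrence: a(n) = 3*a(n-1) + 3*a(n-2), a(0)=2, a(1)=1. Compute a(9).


Build bottom-up:
...a(7)=6345, a(8)=24057, a(9)=3*24057+3*6345=91206


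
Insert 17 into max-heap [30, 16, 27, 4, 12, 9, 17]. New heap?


Append 17: [30, 16, 27, 4, 12, 9, 17, 17]
Bubble up: swap idx 7(17) with idx 3(4); swap idx 3(17) with idx 1(16)
Result: [30, 17, 27, 16, 12, 9, 17, 4]


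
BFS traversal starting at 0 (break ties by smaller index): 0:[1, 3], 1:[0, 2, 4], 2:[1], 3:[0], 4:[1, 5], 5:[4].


BFS queue: start with [0]
Visit order: [0, 1, 3, 2, 4, 5]


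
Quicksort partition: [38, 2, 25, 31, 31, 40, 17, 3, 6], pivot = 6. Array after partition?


Elements <= 6 go left of pivot.
Result: [2, 3, 6, 31, 31, 40, 17, 38, 25], pivot at index 2


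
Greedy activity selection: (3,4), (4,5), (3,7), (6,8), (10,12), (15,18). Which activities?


Greedy: pick earliest-ending, then skip overlaps.
Selected (5 activities): [(3, 4), (4, 5), (6, 8), (10, 12), (15, 18)]


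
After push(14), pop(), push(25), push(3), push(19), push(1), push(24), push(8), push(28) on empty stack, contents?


push(14) -> [14]
pop() returns 14 -> []
push(25) -> [25]
push(3) -> [25, 3]
push(19) -> [25, 3, 19]
push(1) -> [25, 3, 19, 1]
push(24) -> [25, 3, 19, 1, 24]
push(8) -> [25, 3, 19, 1, 24, 8]
push(28) -> [25, 3, 19, 1, 24, 8, 28]
Final stack (bottom to top): [25, 3, 19, 1, 24, 8, 28]


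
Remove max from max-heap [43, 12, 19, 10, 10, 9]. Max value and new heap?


Max = 43
Replace root with last, heapify down
Resulting heap: [19, 12, 9, 10, 10]


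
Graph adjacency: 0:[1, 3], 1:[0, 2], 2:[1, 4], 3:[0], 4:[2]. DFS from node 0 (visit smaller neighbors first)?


DFS stack-based: start with [0]
Visit order: [0, 1, 2, 4, 3]


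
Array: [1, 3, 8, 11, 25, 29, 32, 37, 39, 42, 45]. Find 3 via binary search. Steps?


Search for 3:
[0,10] mid=5 arr[5]=29
[0,4] mid=2 arr[2]=8
[0,1] mid=0 arr[0]=1
[1,1] mid=1 arr[1]=3
Total: 4 comparisons


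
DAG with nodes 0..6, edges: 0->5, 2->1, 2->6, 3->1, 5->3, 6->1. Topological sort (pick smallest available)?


Kahn's algorithm, process smallest node first
Order: [0, 2, 4, 5, 3, 6, 1]


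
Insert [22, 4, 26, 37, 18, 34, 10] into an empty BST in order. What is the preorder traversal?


Root = 22; build tree by BST insertion.
Preorder traversal: [22, 4, 18, 10, 26, 37, 34]


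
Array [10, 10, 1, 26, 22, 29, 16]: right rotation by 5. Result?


Right rotate by 5: [1, 26, 22, 29, 16, 10, 10]


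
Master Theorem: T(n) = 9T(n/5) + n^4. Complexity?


a=9, b=5, c=4. log_5(9)=1.365 < c=4. Case 3: O(n^c) = O(n^4)
Complexity: O(n^4)


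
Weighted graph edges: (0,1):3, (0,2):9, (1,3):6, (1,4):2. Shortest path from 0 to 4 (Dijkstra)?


Dijkstra from 0:
Distances: {0: 0, 1: 3, 2: 9, 3: 9, 4: 5}
Shortest distance to 4 = 5, path = [0, 1, 4]


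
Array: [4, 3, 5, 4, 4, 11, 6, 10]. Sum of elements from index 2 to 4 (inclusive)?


Prefix sums: [0, 4, 7, 12, 16, 20, 31, 37, 47]
Sum[2..4] = prefix[5] - prefix[2] = 20 - 7 = 13


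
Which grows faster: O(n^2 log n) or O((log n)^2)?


polylogarithmic grows slower than n^2 log n
O((log n)^2) is asymptotically smaller; O(n^2 log n) grows faster


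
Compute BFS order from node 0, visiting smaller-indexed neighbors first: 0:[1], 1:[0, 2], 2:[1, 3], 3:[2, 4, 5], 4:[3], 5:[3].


BFS queue: start with [0]
Visit order: [0, 1, 2, 3, 4, 5]


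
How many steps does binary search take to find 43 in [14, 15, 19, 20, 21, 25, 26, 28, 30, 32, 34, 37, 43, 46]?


Search for 43:
[0,13] mid=6 arr[6]=26
[7,13] mid=10 arr[10]=34
[11,13] mid=12 arr[12]=43
Total: 3 comparisons


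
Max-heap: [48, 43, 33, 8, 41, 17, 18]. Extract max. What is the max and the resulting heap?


Max = 48
Replace root with last, heapify down
Resulting heap: [43, 41, 33, 8, 18, 17]


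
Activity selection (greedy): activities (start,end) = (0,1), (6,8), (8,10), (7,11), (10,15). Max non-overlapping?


Greedy: pick earliest-ending, then skip overlaps.
Selected (4 activities): [(0, 1), (6, 8), (8, 10), (10, 15)]


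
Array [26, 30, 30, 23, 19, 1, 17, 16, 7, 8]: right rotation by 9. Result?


Right rotate by 9: [30, 30, 23, 19, 1, 17, 16, 7, 8, 26]


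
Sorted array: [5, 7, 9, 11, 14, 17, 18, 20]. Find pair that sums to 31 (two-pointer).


Two pointers: lo=0, hi=7
Found pair: (11, 20) summing to 31


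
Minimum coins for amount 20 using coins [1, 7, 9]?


dp[0]=0; dp[i]=1+min(dp[i-c] for c in coins)
...dp[15]=3, dp[16]=2, dp[17]=3, dp[18]=2, dp[19]=3, dp[20]=4
Minimum coins for 20 = 4


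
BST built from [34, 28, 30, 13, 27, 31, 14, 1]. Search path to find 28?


BST root = 34
Search for 28: compare at each node
Path: [34, 28]


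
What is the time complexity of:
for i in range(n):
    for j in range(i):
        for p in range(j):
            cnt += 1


Per nesting level: O(n) * O(n) [triangular over i] * O(n) [triangular over j] = O(n^3)
Complexity: O(n^3)


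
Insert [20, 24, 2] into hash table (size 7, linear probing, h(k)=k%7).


Insertions: 20->slot 6; 24->slot 3; 2->slot 2
Table: [None, None, 2, 24, None, None, 20]


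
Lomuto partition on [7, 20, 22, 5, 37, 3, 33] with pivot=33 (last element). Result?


Elements <= 33 go left of pivot.
Result: [7, 20, 22, 5, 3, 33, 37], pivot at index 5


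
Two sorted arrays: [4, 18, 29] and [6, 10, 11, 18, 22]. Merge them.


Compare heads, take smaller each step.
Merged: [4, 6, 10, 11, 18, 18, 22, 29]


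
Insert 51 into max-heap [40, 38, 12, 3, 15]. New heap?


Append 51: [40, 38, 12, 3, 15, 51]
Bubble up: swap idx 5(51) with idx 2(12); swap idx 2(51) with idx 0(40)
Result: [51, 38, 40, 3, 15, 12]


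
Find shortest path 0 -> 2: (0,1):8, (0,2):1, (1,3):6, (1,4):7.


Dijkstra from 0:
Distances: {0: 0, 1: 8, 2: 1, 3: 14, 4: 15}
Shortest distance to 2 = 1, path = [0, 2]


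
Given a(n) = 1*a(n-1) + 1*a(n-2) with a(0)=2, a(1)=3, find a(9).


Build bottom-up:
...a(7)=55, a(8)=89, a(9)=1*89+1*55=144


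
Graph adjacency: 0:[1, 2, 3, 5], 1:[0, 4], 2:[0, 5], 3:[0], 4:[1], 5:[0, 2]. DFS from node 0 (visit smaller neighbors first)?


DFS stack-based: start with [0]
Visit order: [0, 1, 4, 2, 5, 3]


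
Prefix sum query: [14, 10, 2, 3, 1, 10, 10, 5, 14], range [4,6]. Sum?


Prefix sums: [0, 14, 24, 26, 29, 30, 40, 50, 55, 69]
Sum[4..6] = prefix[7] - prefix[4] = 50 - 29 = 21


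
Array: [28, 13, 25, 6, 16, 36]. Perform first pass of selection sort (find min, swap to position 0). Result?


After one pass: [6, 13, 25, 28, 16, 36]


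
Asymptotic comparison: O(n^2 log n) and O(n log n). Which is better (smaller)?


linearithmic grows slower than n^2 log n
O(n log n) is asymptotically smaller; O(n^2 log n) grows faster


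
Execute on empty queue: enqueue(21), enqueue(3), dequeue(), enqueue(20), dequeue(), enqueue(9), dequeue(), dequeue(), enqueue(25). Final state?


enqueue(21) -> [21]
enqueue(3) -> [21, 3]
dequeue() returns 21 -> [3]
enqueue(20) -> [3, 20]
dequeue() returns 3 -> [20]
enqueue(9) -> [20, 9]
dequeue() returns 20 -> [9]
dequeue() returns 9 -> []
enqueue(25) -> [25]
Final queue (front to back): [25]


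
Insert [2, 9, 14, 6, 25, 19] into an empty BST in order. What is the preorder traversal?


Root = 2; build tree by BST insertion.
Preorder traversal: [2, 9, 6, 14, 25, 19]


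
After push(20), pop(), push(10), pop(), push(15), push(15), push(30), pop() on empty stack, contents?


push(20) -> [20]
pop() returns 20 -> []
push(10) -> [10]
pop() returns 10 -> []
push(15) -> [15]
push(15) -> [15, 15]
push(30) -> [15, 15, 30]
pop() returns 30 -> [15, 15]
Final stack (bottom to top): [15, 15]


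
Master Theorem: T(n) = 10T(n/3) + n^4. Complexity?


a=10, b=3, c=4. log_3(10)=2.096 < c=4. Case 3: O(n^c) = O(n^4)
Complexity: O(n^4)


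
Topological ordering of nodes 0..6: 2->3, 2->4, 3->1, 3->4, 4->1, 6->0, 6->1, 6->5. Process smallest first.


Kahn's algorithm, process smallest node first
Order: [2, 3, 4, 6, 0, 1, 5]


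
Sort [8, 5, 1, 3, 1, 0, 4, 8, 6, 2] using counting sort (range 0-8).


Count array: [1, 2, 1, 1, 1, 1, 1, 0, 2]
Reconstruct: [0, 1, 1, 2, 3, 4, 5, 6, 8, 8]


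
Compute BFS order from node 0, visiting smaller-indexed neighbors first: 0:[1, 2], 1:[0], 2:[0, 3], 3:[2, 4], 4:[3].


BFS queue: start with [0]
Visit order: [0, 1, 2, 3, 4]


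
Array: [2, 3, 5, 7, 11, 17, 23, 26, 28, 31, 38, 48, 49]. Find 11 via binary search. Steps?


Search for 11:
[0,12] mid=6 arr[6]=23
[0,5] mid=2 arr[2]=5
[3,5] mid=4 arr[4]=11
Total: 3 comparisons


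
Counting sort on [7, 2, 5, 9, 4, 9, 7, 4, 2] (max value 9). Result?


Count array: [0, 0, 2, 0, 2, 1, 0, 2, 0, 2]
Reconstruct: [2, 2, 4, 4, 5, 7, 7, 9, 9]


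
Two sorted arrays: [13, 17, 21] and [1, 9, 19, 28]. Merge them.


Compare heads, take smaller each step.
Merged: [1, 9, 13, 17, 19, 21, 28]


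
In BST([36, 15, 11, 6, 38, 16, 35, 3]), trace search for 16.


BST root = 36
Search for 16: compare at each node
Path: [36, 15, 16]


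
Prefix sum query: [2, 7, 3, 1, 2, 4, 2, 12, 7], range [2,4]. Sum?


Prefix sums: [0, 2, 9, 12, 13, 15, 19, 21, 33, 40]
Sum[2..4] = prefix[5] - prefix[2] = 15 - 9 = 6


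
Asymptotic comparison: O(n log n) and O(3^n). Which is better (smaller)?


linearithmic grows slower than exponential (base 3)
O(n log n) is asymptotically smaller; O(3^n) grows faster


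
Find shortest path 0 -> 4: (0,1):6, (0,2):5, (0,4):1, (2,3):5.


Dijkstra from 0:
Distances: {0: 0, 1: 6, 2: 5, 3: 10, 4: 1}
Shortest distance to 4 = 1, path = [0, 4]


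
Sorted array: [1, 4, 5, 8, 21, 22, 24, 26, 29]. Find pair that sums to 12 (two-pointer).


Two pointers: lo=0, hi=8
Found pair: (4, 8) summing to 12


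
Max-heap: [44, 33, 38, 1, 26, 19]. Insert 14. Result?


Append 14: [44, 33, 38, 1, 26, 19, 14]
Bubble up: no swaps needed
Result: [44, 33, 38, 1, 26, 19, 14]


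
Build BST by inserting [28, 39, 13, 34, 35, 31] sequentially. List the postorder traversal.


Root = 28; build tree by BST insertion.
Postorder traversal: [13, 31, 35, 34, 39, 28]


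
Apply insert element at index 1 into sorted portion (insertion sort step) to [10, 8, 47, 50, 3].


After one pass: [8, 10, 47, 50, 3]


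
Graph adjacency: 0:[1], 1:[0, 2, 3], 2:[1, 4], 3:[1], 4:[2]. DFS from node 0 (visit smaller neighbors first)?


DFS stack-based: start with [0]
Visit order: [0, 1, 2, 4, 3]


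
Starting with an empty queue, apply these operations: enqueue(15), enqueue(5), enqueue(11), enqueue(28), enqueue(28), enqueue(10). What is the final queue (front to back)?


enqueue(15) -> [15]
enqueue(5) -> [15, 5]
enqueue(11) -> [15, 5, 11]
enqueue(28) -> [15, 5, 11, 28]
enqueue(28) -> [15, 5, 11, 28, 28]
enqueue(10) -> [15, 5, 11, 28, 28, 10]
Final queue (front to back): [15, 5, 11, 28, 28, 10]


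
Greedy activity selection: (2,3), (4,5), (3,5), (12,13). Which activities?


Greedy: pick earliest-ending, then skip overlaps.
Selected (3 activities): [(2, 3), (4, 5), (12, 13)]


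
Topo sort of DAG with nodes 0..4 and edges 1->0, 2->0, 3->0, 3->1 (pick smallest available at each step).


Kahn's algorithm, process smallest node first
Order: [2, 3, 1, 0, 4]


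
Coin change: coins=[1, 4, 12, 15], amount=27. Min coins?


dp[0]=0; dp[i]=1+min(dp[i-c] for c in coins)
...dp[22]=5, dp[23]=3, dp[24]=2, dp[25]=3, dp[26]=4, dp[27]=2
Minimum coins for 27 = 2


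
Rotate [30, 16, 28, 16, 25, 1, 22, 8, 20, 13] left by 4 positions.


Left rotate by 4: [25, 1, 22, 8, 20, 13, 30, 16, 28, 16]


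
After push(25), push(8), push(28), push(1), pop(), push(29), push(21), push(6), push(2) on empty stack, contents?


push(25) -> [25]
push(8) -> [25, 8]
push(28) -> [25, 8, 28]
push(1) -> [25, 8, 28, 1]
pop() returns 1 -> [25, 8, 28]
push(29) -> [25, 8, 28, 29]
push(21) -> [25, 8, 28, 29, 21]
push(6) -> [25, 8, 28, 29, 21, 6]
push(2) -> [25, 8, 28, 29, 21, 6, 2]
Final stack (bottom to top): [25, 8, 28, 29, 21, 6, 2]


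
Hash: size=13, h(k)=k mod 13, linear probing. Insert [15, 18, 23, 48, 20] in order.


Insertions: 15->slot 2; 18->slot 5; 23->slot 10; 48->slot 9; 20->slot 7
Table: [None, None, 15, None, None, 18, None, 20, None, 48, 23, None, None]


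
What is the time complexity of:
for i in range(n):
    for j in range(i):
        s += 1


Per nesting level: O(n) * O(n) [triangular over i] = O(n^2)
Complexity: O(n^2)


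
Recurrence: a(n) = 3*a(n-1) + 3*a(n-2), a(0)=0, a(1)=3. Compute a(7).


Build bottom-up:
...a(5)=513, a(6)=1944, a(7)=3*1944+3*513=7371


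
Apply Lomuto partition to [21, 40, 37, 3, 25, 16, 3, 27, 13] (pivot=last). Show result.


Elements <= 13 go left of pivot.
Result: [3, 3, 13, 21, 25, 16, 40, 27, 37], pivot at index 2


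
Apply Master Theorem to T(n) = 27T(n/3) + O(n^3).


a=27, b=3, c=3. log_3(27)=3 = c=3. Case 2: O(n^c log n) = O(n^3 log n)
Complexity: O(n^3 log n)


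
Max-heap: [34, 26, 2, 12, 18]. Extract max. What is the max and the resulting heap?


Max = 34
Replace root with last, heapify down
Resulting heap: [26, 18, 2, 12]


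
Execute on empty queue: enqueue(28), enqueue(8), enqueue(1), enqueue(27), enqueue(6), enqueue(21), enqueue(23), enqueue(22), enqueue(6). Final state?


enqueue(28) -> [28]
enqueue(8) -> [28, 8]
enqueue(1) -> [28, 8, 1]
enqueue(27) -> [28, 8, 1, 27]
enqueue(6) -> [28, 8, 1, 27, 6]
enqueue(21) -> [28, 8, 1, 27, 6, 21]
enqueue(23) -> [28, 8, 1, 27, 6, 21, 23]
enqueue(22) -> [28, 8, 1, 27, 6, 21, 23, 22]
enqueue(6) -> [28, 8, 1, 27, 6, 21, 23, 22, 6]
Final queue (front to back): [28, 8, 1, 27, 6, 21, 23, 22, 6]


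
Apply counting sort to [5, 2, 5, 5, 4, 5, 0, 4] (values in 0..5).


Count array: [1, 0, 1, 0, 2, 4]
Reconstruct: [0, 2, 4, 4, 5, 5, 5, 5]


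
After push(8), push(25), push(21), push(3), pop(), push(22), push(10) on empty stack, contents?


push(8) -> [8]
push(25) -> [8, 25]
push(21) -> [8, 25, 21]
push(3) -> [8, 25, 21, 3]
pop() returns 3 -> [8, 25, 21]
push(22) -> [8, 25, 21, 22]
push(10) -> [8, 25, 21, 22, 10]
Final stack (bottom to top): [8, 25, 21, 22, 10]


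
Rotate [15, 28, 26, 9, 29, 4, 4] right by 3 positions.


Right rotate by 3: [29, 4, 4, 15, 28, 26, 9]


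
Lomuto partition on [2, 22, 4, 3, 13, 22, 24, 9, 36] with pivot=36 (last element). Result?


Elements <= 36 go left of pivot.
Result: [2, 22, 4, 3, 13, 22, 24, 9, 36], pivot at index 8


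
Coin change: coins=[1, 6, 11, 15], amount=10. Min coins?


dp[0]=0; dp[i]=1+min(dp[i-c] for c in coins)
...dp[5]=5, dp[6]=1, dp[7]=2, dp[8]=3, dp[9]=4, dp[10]=5
Minimum coins for 10 = 5


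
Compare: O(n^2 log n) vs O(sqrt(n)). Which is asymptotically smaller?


sublinear grows slower than n^2 log n
O(sqrt(n)) is asymptotically smaller; O(n^2 log n) grows faster


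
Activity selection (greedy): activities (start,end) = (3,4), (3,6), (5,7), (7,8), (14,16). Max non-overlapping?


Greedy: pick earliest-ending, then skip overlaps.
Selected (4 activities): [(3, 4), (5, 7), (7, 8), (14, 16)]


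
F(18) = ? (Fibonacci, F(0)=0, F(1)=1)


F(n)=F(n-1)+F(n-2)
...F(16)=987, F(17)=1597, F(18)=2584


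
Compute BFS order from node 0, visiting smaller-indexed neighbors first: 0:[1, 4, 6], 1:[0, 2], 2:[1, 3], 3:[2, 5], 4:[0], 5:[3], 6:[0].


BFS queue: start with [0]
Visit order: [0, 1, 4, 6, 2, 3, 5]


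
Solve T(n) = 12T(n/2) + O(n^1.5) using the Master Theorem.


a=12, b=2, c=1.5. log_2(12)=3.585 > c=1.5. Case 1: O(n^log_b(a)) = O(n^3.585)
Complexity: O(n^3.585)


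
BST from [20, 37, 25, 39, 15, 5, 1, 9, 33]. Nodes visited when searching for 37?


BST root = 20
Search for 37: compare at each node
Path: [20, 37]


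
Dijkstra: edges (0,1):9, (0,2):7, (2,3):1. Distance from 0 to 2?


Dijkstra from 0:
Distances: {0: 0, 1: 9, 2: 7, 3: 8}
Shortest distance to 2 = 7, path = [0, 2]


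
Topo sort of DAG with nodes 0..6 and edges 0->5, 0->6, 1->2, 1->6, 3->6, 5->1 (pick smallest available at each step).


Kahn's algorithm, process smallest node first
Order: [0, 3, 4, 5, 1, 2, 6]


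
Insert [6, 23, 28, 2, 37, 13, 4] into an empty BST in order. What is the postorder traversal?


Root = 6; build tree by BST insertion.
Postorder traversal: [4, 2, 13, 37, 28, 23, 6]


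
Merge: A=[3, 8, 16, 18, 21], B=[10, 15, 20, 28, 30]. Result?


Compare heads, take smaller each step.
Merged: [3, 8, 10, 15, 16, 18, 20, 21, 28, 30]


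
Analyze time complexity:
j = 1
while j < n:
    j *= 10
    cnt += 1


Per nesting level: O(log n) = O(log n)
Complexity: O(log n)


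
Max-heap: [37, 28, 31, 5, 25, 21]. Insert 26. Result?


Append 26: [37, 28, 31, 5, 25, 21, 26]
Bubble up: no swaps needed
Result: [37, 28, 31, 5, 25, 21, 26]


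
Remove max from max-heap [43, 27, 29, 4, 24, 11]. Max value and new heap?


Max = 43
Replace root with last, heapify down
Resulting heap: [29, 27, 11, 4, 24]


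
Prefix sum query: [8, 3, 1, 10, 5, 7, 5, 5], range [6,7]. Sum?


Prefix sums: [0, 8, 11, 12, 22, 27, 34, 39, 44]
Sum[6..7] = prefix[8] - prefix[6] = 44 - 34 = 10


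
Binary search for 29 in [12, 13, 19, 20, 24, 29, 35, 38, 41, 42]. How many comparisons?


Search for 29:
[0,9] mid=4 arr[4]=24
[5,9] mid=7 arr[7]=38
[5,6] mid=5 arr[5]=29
Total: 3 comparisons


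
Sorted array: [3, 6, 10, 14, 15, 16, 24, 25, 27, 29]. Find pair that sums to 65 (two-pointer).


Two pointers: lo=0, hi=9
No pair sums to 65


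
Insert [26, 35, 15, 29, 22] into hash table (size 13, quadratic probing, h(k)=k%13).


Insertions: 26->slot 0; 35->slot 9; 15->slot 2; 29->slot 3; 22->slot 10
Table: [26, None, 15, 29, None, None, None, None, None, 35, 22, None, None]


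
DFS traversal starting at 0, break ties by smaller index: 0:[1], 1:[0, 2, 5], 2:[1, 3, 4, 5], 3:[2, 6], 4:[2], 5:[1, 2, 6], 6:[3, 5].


DFS stack-based: start with [0]
Visit order: [0, 1, 2, 3, 6, 5, 4]


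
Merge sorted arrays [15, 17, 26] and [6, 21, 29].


Compare heads, take smaller each step.
Merged: [6, 15, 17, 21, 26, 29]


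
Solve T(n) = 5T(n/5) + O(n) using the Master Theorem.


a=5, b=5, c=1. log_5(5)=1 = c=1. Case 2: O(n^c log n) = O(n log n)
Complexity: O(n log n)


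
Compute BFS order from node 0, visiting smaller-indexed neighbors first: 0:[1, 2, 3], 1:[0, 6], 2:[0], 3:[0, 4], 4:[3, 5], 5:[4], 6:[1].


BFS queue: start with [0]
Visit order: [0, 1, 2, 3, 6, 4, 5]


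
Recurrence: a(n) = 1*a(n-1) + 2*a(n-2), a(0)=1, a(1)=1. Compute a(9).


Build bottom-up:
...a(7)=85, a(8)=171, a(9)=1*171+2*85=341


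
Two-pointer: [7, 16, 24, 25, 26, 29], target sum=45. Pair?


Two pointers: lo=0, hi=5
Found pair: (16, 29) summing to 45


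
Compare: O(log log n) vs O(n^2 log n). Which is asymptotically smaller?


double-logarithmic grows slower than n^2 log n
O(log log n) is asymptotically smaller; O(n^2 log n) grows faster


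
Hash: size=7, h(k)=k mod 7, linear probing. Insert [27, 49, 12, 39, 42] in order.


Insertions: 27->slot 6; 49->slot 0; 12->slot 5; 39->slot 4; 42->slot 1
Table: [49, 42, None, None, 39, 12, 27]


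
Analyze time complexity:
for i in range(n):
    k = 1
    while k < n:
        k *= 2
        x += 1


Per nesting level: O(n) * O(log n) = O(n log n)
Complexity: O(n log n)


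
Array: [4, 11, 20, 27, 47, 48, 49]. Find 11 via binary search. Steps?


Search for 11:
[0,6] mid=3 arr[3]=27
[0,2] mid=1 arr[1]=11
Total: 2 comparisons


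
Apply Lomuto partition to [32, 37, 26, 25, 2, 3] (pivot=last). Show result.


Elements <= 3 go left of pivot.
Result: [2, 3, 26, 25, 32, 37], pivot at index 1


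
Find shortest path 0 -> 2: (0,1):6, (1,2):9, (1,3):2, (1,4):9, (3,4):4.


Dijkstra from 0:
Distances: {0: 0, 1: 6, 2: 15, 3: 8, 4: 12}
Shortest distance to 2 = 15, path = [0, 1, 2]


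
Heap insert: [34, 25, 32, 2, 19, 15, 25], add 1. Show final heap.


Append 1: [34, 25, 32, 2, 19, 15, 25, 1]
Bubble up: no swaps needed
Result: [34, 25, 32, 2, 19, 15, 25, 1]


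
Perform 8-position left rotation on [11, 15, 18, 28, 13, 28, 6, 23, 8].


Left rotate by 8: [8, 11, 15, 18, 28, 13, 28, 6, 23]


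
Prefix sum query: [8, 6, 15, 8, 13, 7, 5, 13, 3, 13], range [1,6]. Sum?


Prefix sums: [0, 8, 14, 29, 37, 50, 57, 62, 75, 78, 91]
Sum[1..6] = prefix[7] - prefix[1] = 62 - 8 = 54


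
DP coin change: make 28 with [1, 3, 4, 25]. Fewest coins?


dp[0]=0; dp[i]=1+min(dp[i-c] for c in coins)
...dp[23]=6, dp[24]=6, dp[25]=1, dp[26]=2, dp[27]=3, dp[28]=2
Minimum coins for 28 = 2


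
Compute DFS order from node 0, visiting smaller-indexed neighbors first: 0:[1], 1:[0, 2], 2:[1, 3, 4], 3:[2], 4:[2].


DFS stack-based: start with [0]
Visit order: [0, 1, 2, 3, 4]


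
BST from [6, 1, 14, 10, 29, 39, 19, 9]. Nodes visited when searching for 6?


BST root = 6
Search for 6: compare at each node
Path: [6]


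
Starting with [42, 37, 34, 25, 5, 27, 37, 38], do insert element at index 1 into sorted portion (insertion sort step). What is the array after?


After one pass: [37, 42, 34, 25, 5, 27, 37, 38]


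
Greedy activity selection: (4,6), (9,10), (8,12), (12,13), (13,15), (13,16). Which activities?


Greedy: pick earliest-ending, then skip overlaps.
Selected (4 activities): [(4, 6), (9, 10), (12, 13), (13, 15)]


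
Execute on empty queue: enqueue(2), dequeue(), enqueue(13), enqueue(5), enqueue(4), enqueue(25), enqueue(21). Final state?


enqueue(2) -> [2]
dequeue() returns 2 -> []
enqueue(13) -> [13]
enqueue(5) -> [13, 5]
enqueue(4) -> [13, 5, 4]
enqueue(25) -> [13, 5, 4, 25]
enqueue(21) -> [13, 5, 4, 25, 21]
Final queue (front to back): [13, 5, 4, 25, 21]


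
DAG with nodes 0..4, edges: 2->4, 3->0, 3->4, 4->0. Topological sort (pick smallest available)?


Kahn's algorithm, process smallest node first
Order: [1, 2, 3, 4, 0]
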